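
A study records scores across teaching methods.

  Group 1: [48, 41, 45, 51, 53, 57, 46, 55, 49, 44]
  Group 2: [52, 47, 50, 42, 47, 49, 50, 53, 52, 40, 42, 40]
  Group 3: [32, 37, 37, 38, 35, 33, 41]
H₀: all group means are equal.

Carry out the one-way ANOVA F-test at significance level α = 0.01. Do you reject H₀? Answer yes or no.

reject H₀: yes

Group means [48.90, 47.00, 36.14], grand mean 45.034
SSB = Σnᵢ(x̄ᵢ−x̄)² = 749.208; SSW = ΣΣ(x−x̄ᵢ)² = 547.757
MSB = 749.208/2 = 374.6042; MSW = 547.757/26 = 21.0676
F = MSB/MSW = 17.7811
df = (2, 26)
p-value (upper-tail) = 0.00001
At α=0.01: p < α → reject H₀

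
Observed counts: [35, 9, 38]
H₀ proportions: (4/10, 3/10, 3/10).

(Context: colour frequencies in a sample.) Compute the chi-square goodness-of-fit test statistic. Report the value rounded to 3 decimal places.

n = 82; E_i = n·p_i = [32.80, 24.60, 24.60]
χ² = (35−32.80)²/32.80 + (9−24.60)²/24.60 + (38−24.60)²/24.60 = 17.3394
df = 2

test statistic = 17.339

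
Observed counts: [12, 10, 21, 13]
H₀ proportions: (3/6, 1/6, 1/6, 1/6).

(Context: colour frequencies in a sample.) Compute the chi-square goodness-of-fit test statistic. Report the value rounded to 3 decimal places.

n = 56; E_i = n·p_i = [28.00, 9.33, 9.33, 9.33]
χ² = (12−28.00)²/28.00 + (10−9.33)²/9.33 + (21−9.33)²/9.33 + (13−9.33)²/9.33 = 25.2143
df = 3

test statistic = 25.214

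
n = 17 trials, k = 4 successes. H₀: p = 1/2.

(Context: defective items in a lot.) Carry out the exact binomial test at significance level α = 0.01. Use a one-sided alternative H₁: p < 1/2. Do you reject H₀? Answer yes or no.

reject H₀: no

Exact binomial: n=17, k=4, p₀=1/2=0.5000
P(X≤4) from Σ C(n,i)·p₀^i·(1−p₀)^(n−i)
p-value (one-sided, H₁ less) = 0.02452
At α=0.01: p ≥ α → fail to reject H₀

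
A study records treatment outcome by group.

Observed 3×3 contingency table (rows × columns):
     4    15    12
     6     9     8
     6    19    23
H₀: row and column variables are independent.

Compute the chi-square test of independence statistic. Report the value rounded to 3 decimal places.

test statistic = 3.222

Row totals [31, 23, 48], col totals [16, 43, 43], n=102
χ² = (4−4.86)²/4.86 + (15−13.07)²/13.07 + (12−13.07)²/13.07 + (6−3.61)²/3.61 + (9−9.70)²/9.70 + (8−9.70)²/9.70 + (6−7.53)²/7.53 + (19−20.24)²/20.24 + (23−20.24)²/20.24 = 3.2224
df = 4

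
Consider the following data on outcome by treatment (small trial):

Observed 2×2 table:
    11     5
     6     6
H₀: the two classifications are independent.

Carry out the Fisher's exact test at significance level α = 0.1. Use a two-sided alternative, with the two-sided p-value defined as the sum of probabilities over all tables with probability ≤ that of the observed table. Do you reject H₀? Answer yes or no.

Margins: r₁=16, r₂=12, c₁=17, c₂=11, n=28
p_obs = C(16,11)·C(12,6)/C(28,17); sum pmf over tables with pmf ≤ p_obs
p-value (two-sided) = 0.44095
At α=0.1: p ≥ α → fail to reject H₀

reject H₀: no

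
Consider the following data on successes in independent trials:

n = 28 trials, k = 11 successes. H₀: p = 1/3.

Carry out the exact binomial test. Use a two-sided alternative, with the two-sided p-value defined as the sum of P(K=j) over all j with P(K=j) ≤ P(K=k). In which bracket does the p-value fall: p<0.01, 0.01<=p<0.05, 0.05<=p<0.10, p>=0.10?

Exact binomial: n=28, k=11, p₀=1/3=0.3333
P(X=j) = C(n,j)·p₀^j·(1−p₀)^(n−j); p = Σ P(X=j) over j with P(X=j) ≤ P(X=11)
p-value (two-sided) = 0.54887
→ bracket: p>=0.10

p-value bracket: p>=0.10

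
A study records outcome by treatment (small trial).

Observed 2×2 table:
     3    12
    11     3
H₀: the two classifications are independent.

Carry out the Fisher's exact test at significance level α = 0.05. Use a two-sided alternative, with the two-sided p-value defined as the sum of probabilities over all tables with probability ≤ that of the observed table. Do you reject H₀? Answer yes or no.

reject H₀: yes

Margins: r₁=15, r₂=14, c₁=14, c₂=15, n=29
p_obs = C(15,3)·C(14,11)/C(29,14); sum pmf over tables with pmf ≤ p_obs
p-value (two-sided) = 0.00281
At α=0.05: p < α → reject H₀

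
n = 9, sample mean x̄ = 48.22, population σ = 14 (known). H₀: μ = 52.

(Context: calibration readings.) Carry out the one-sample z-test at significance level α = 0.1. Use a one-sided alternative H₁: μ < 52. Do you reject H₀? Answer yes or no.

SE = σ/√n = 14/√9 = 4.6667
z = (x̄−μ₀)/SE = (48.22−52)/4.6667 = -0.8100
p-value (one-sided, H₁ less) = 0.20897
At α=0.1: p ≥ α → fail to reject H₀

reject H₀: no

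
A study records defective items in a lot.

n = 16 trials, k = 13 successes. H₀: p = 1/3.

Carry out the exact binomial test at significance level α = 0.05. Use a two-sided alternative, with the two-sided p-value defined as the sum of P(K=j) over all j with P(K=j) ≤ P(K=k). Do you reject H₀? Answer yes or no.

Exact binomial: n=16, k=13, p₀=1/3=0.3333
P(X=j) = C(n,j)·p₀^j·(1−p₀)^(n−j); p = Σ P(X=j) over j with P(X=j) ≤ P(X=13)
p-value (two-sided) = 0.00012
At α=0.05: p < α → reject H₀

reject H₀: yes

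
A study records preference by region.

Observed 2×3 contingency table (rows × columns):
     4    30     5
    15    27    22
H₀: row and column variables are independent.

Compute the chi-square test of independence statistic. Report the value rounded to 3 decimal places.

test statistic = 11.861

Row totals [39, 64], col totals [19, 57, 27], n=103
χ² = (4−7.19)²/7.19 + (30−21.58)²/21.58 + (5−10.22)²/10.22 + (15−11.81)²/11.81 + (27−35.42)²/35.42 + (22−16.78)²/16.78 = 11.8608
df = 2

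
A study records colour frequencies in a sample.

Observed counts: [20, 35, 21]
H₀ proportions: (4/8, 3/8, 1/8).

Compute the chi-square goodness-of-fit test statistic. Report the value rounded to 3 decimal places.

n = 76; E_i = n·p_i = [38.00, 28.50, 9.50]
χ² = (20−38.00)²/38.00 + (35−28.50)²/28.50 + (21−9.50)²/9.50 = 23.9298
df = 2

test statistic = 23.930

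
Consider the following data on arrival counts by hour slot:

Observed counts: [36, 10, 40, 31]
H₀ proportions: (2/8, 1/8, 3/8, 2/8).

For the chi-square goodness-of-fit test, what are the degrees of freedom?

df = k − 1 = 4 − 1 = 3

degrees of freedom = 3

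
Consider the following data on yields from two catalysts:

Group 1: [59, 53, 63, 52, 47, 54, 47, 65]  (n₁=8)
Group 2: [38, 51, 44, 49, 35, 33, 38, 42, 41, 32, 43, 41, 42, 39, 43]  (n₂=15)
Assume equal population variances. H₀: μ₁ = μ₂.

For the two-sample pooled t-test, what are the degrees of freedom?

df = n₁ + n₂ − 2 = 8 + 15 − 2 = 21

degrees of freedom = 21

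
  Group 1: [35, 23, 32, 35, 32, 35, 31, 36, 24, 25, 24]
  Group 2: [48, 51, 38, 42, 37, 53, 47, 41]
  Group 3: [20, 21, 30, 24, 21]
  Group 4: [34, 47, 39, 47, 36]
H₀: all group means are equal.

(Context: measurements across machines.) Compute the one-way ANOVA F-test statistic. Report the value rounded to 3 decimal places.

Group means [30.18, 44.62, 23.20, 40.60], grand mean 34.759
SSB = Σnᵢ(x̄ᵢ−x̄)² = 1847.799; SSW = ΣΣ(x−x̄ᵢ)² = 731.511
MSB = 1847.799/3 = 615.9330; MSW = 731.511/25 = 29.2605
F = MSB/MSW = 21.0500
df = (3, 25)

test statistic = 21.050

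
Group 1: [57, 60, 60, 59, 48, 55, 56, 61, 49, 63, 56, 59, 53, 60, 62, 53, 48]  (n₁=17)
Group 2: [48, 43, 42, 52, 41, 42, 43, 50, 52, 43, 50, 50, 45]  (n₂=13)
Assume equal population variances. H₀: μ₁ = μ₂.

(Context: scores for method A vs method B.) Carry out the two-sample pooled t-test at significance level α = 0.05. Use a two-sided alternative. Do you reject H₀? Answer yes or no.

x̄₁=56.412, s₁=4.810, n₁=17
x̄₂=46.231, s₂=4.166, n₂=13
s_p² = [16·4.810² + 12·4.166²]/28 = 20.6580
SE = √(s_p²·(1/17+1/13)) = 1.6746
t = (56.412−46.231)/1.6746 = 6.0797
df = 28
p-value (two-sided) = 0.00000
At α=0.05: p < α → reject H₀

reject H₀: yes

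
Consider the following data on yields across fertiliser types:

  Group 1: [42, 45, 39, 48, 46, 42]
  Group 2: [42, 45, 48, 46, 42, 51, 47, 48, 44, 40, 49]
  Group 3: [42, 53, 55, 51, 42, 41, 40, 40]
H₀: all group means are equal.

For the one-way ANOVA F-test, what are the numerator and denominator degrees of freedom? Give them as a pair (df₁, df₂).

k = 3 groups, N = 25 total
df = (k−1, N−k) = (3−1, 25−3) = (2, 22)

degrees of freedom = [2, 22]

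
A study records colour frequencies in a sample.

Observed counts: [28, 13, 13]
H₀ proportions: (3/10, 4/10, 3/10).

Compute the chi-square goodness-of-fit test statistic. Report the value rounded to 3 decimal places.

n = 54; E_i = n·p_i = [16.20, 21.60, 16.20]
χ² = (28−16.20)²/16.20 + (13−21.60)²/21.60 + (13−16.20)²/16.20 = 12.6512
df = 2

test statistic = 12.651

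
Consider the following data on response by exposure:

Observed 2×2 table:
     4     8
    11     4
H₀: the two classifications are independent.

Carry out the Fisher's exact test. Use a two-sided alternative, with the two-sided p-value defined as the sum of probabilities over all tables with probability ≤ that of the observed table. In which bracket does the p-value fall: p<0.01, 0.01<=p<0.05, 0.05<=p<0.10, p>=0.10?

p-value bracket: 0.05<=p<0.10

Margins: r₁=12, r₂=15, c₁=15, c₂=12, n=27
p_obs = C(12,4)·C(15,11)/C(27,15); sum pmf over tables with pmf ≤ p_obs
p-value (two-sided) = 0.05740
→ bracket: 0.05<=p<0.10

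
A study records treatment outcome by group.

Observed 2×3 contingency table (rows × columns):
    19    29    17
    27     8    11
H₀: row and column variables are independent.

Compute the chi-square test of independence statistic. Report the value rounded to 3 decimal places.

test statistic = 11.686

Row totals [65, 46], col totals [46, 37, 28], n=111
χ² = (19−26.94)²/26.94 + (29−21.67)²/21.67 + (17−16.40)²/16.40 + (27−19.06)²/19.06 + (8−15.33)²/15.33 + (11−11.60)²/11.60 = 11.6861
df = 2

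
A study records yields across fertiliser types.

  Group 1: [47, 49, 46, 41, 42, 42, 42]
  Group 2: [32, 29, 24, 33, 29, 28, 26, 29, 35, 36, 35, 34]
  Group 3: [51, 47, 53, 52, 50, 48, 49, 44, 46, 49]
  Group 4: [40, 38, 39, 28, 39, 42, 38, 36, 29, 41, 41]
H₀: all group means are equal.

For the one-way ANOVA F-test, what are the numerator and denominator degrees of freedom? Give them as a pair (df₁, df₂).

degrees of freedom = [3, 36]

k = 4 groups, N = 40 total
df = (k−1, N−k) = (4−1, 40−4) = (3, 36)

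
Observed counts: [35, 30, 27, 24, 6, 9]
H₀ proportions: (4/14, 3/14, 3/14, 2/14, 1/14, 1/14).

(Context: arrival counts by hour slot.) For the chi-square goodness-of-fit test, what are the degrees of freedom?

df = k − 1 = 6 − 1 = 5

degrees of freedom = 5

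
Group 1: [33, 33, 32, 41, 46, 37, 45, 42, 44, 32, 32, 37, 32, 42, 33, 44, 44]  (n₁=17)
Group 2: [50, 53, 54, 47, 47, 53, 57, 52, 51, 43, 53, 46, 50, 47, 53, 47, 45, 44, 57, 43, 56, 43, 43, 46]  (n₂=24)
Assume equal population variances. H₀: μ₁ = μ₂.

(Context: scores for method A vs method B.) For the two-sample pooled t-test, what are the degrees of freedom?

df = n₁ + n₂ − 2 = 17 + 24 − 2 = 39

degrees of freedom = 39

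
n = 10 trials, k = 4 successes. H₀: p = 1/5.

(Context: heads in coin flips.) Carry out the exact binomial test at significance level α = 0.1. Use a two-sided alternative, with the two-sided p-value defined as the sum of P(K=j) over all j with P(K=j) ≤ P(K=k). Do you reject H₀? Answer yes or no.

Exact binomial: n=10, k=4, p₀=1/5=0.2000
P(X=j) = C(n,j)·p₀^j·(1−p₀)^(n−j); p = Σ P(X=j) over j with P(X=j) ≤ P(X=4)
p-value (two-sided) = 0.12087
At α=0.1: p ≥ α → fail to reject H₀

reject H₀: no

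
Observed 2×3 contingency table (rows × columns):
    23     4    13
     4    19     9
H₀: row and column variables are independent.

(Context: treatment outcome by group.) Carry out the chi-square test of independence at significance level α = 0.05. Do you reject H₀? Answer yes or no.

reject H₀: yes

Row totals [40, 32], col totals [27, 23, 22], n=72
χ² = (23−15.00)²/15.00 + (4−12.78)²/12.78 + (13−12.22)²/12.22 + (4−12.00)²/12.00 + (19−10.22)²/10.22 + (9−9.78)²/9.78 = 23.2788
df = 2
p-value (upper-tail) = 0.00001
At α=0.05: p < α → reject H₀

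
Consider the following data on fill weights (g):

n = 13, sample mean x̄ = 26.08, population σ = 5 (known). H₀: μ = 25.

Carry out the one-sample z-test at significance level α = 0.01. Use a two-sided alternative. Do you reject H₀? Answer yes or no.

SE = σ/√n = 5/√13 = 1.3868
z = (x̄−μ₀)/SE = (26.08−25)/1.3868 = 0.7788
p-value (two-sided) = 0.43610
At α=0.01: p ≥ α → fail to reject H₀

reject H₀: no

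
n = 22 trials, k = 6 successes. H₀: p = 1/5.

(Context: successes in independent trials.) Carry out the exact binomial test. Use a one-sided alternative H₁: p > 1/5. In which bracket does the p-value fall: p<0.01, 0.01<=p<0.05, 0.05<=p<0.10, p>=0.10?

p-value bracket: p>=0.10

Exact binomial: n=22, k=6, p₀=1/5=0.2000
P(X≥6) from Σ C(n,i)·p₀^i·(1−p₀)^(n−i)
p-value (one-sided, H₁ greater) = 0.26736
→ bracket: p>=0.10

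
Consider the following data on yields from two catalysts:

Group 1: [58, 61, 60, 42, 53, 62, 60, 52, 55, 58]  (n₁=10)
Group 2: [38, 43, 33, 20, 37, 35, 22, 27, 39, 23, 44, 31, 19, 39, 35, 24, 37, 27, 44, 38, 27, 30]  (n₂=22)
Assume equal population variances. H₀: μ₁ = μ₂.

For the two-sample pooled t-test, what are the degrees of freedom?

degrees of freedom = 30

df = n₁ + n₂ − 2 = 10 + 22 − 2 = 30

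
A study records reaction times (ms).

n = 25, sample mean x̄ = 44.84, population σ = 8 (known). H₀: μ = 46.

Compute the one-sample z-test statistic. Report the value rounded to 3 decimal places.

SE = σ/√n = 8/√25 = 1.6000
z = (x̄−μ₀)/SE = (44.84−46)/1.6000 = -0.7250

test statistic = -0.725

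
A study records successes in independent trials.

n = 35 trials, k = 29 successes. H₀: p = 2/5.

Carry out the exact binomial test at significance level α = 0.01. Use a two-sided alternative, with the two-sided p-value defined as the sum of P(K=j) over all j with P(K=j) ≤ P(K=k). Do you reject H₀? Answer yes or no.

reject H₀: yes

Exact binomial: n=35, k=29, p₀=2/5=0.4000
P(X=j) = C(n,j)·p₀^j·(1−p₀)^(n−j); p = Σ P(X=j) over j with P(X=j) ≤ P(X=29)
p-value (two-sided) = 0.00000
At α=0.01: p < α → reject H₀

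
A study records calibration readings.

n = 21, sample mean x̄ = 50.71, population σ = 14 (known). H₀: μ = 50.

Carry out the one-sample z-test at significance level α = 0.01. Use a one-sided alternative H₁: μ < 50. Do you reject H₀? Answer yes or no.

reject H₀: no

SE = σ/√n = 14/√21 = 3.0551
z = (x̄−μ₀)/SE = (50.71−50)/3.0551 = 0.2324
p-value (one-sided, H₁ less) = 0.59189
At α=0.01: p ≥ α → fail to reject H₀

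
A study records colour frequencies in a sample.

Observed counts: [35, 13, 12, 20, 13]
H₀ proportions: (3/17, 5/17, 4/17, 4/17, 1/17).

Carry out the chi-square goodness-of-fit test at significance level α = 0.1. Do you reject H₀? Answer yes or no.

reject H₀: yes

n = 93; E_i = n·p_i = [16.41, 27.35, 21.88, 21.88, 5.47]
χ² = (35−16.41)²/16.41 + (13−27.35)²/27.35 + (12−21.88)²/21.88 + (20−21.88)²/21.88 + (13−5.47)²/5.47 = 43.5728
df = 4
p-value (upper-tail) = 0.00000
At α=0.1: p < α → reject H₀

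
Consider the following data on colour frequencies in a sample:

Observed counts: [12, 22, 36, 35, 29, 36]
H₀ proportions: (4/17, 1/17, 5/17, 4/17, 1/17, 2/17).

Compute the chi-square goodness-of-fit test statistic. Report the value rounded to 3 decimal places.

n = 170; E_i = n·p_i = [40.00, 10.00, 50.00, 40.00, 10.00, 20.00]
χ² = (12−40.00)²/40.00 + (22−10.00)²/10.00 + (36−50.00)²/50.00 + (35−40.00)²/40.00 + (29−10.00)²/10.00 + (36−20.00)²/20.00 = 87.4450
df = 5

test statistic = 87.445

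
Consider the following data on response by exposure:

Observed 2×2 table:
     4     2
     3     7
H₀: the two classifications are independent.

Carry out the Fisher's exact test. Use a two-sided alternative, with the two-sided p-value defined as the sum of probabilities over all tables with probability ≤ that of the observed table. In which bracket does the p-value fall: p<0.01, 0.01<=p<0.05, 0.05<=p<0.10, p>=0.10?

p-value bracket: p>=0.10

Margins: r₁=6, r₂=10, c₁=7, c₂=9, n=16
p_obs = C(6,4)·C(10,3)/C(16,7); sum pmf over tables with pmf ≤ p_obs
p-value (two-sided) = 0.30245
→ bracket: p>=0.10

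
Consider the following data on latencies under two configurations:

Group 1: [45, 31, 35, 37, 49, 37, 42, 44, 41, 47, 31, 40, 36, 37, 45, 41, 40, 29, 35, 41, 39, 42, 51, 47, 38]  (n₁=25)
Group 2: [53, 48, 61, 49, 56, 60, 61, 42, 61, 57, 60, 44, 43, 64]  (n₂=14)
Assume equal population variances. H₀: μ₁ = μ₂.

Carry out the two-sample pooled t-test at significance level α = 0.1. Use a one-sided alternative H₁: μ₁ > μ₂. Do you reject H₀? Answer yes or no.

reject H₀: no

x̄₁=40.000, s₁=5.620, n₁=25
x̄₂=54.214, s₂=7.638, n₂=14
s_p² = [24·5.620² + 13·7.638²]/37 = 40.9826
SE = √(s_p²·(1/25+1/14)) = 2.1370
t = (40.000−54.214)/2.1370 = -6.6516
df = 37
p-value (one-sided, H₁ greater) = 1.00000
At α=0.1: p ≥ α → fail to reject H₀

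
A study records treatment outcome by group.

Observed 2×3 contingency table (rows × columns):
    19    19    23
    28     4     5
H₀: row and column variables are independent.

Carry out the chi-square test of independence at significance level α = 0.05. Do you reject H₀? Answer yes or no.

reject H₀: yes

Row totals [61, 37], col totals [47, 23, 28], n=98
χ² = (19−29.26)²/29.26 + (19−14.32)²/14.32 + (23−17.43)²/17.43 + (28−17.74)²/17.74 + (4−8.68)²/8.68 + (5−10.57)²/10.57 = 18.2973
df = 2
p-value (upper-tail) = 0.00011
At α=0.05: p < α → reject H₀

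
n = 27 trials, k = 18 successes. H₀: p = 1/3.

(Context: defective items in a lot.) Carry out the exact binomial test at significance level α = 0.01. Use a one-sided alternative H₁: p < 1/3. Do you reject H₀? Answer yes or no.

Exact binomial: n=27, k=18, p₀=1/3=0.3333
P(X≤18) from Σ C(n,i)·p₀^i·(1−p₀)^(n−i)
p-value (one-sided, H₁ less) = 0.99991
At α=0.01: p ≥ α → fail to reject H₀

reject H₀: no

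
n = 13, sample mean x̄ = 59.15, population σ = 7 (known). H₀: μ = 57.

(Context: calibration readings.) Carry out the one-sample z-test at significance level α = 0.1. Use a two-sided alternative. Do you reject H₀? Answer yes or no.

SE = σ/√n = 7/√13 = 1.9415
z = (x̄−μ₀)/SE = (59.15−57)/1.9415 = 1.1074
p-value (two-sided) = 0.26811
At α=0.1: p ≥ α → fail to reject H₀

reject H₀: no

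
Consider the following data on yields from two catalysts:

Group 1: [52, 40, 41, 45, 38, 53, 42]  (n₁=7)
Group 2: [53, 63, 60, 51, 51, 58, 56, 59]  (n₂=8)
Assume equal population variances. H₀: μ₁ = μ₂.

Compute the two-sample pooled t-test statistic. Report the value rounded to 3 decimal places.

test statistic = -4.477

x̄₁=44.429, s₁=5.912, n₁=7
x̄₂=56.375, s₂=4.406, n₂=8
s_p² = [6·5.912² + 7·4.406²]/13 = 26.5838
SE = √(s_p²·(1/7+1/8)) = 2.6685
t = (44.429−56.375)/2.6685 = -4.4769
df = 13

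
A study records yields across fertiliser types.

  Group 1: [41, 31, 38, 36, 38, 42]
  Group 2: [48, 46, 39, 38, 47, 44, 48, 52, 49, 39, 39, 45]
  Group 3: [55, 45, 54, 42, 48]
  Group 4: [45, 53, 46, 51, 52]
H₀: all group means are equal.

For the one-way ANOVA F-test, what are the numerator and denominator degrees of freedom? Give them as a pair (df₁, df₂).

k = 4 groups, N = 28 total
df = (k−1, N−k) = (4−1, 28−4) = (3, 24)

degrees of freedom = [3, 24]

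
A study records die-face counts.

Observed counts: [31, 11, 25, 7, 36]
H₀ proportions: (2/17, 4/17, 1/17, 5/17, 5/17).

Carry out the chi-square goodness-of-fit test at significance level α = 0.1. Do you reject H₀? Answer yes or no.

reject H₀: yes

n = 110; E_i = n·p_i = [12.94, 25.88, 6.47, 32.35, 32.35]
χ² = (31−12.94)²/12.94 + (11−25.88)²/25.88 + (25−6.47)²/6.47 + (7−32.35)²/32.35 + (36−32.35)²/32.35 = 107.0977
df = 4
p-value (upper-tail) = 0.00000
At α=0.1: p < α → reject H₀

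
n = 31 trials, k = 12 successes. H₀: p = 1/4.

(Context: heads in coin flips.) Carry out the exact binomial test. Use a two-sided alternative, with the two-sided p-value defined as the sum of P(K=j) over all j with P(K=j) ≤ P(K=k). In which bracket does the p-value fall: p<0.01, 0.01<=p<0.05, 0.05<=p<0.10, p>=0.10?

p-value bracket: 0.05<=p<0.10

Exact binomial: n=31, k=12, p₀=1/4=0.2500
P(X=j) = C(n,j)·p₀^j·(1−p₀)^(n−j); p = Σ P(X=j) over j with P(X=j) ≤ P(X=12)
p-value (two-sided) = 0.09516
→ bracket: 0.05<=p<0.10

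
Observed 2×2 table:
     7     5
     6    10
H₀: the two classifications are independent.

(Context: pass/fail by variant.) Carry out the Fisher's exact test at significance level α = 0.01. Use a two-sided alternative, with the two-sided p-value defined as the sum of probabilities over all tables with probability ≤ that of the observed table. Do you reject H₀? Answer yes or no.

Margins: r₁=12, r₂=16, c₁=13, c₂=15, n=28
p_obs = C(12,7)·C(16,6)/C(28,13); sum pmf over tables with pmf ≤ p_obs
p-value (two-sided) = 0.44545
At α=0.01: p ≥ α → fail to reject H₀

reject H₀: no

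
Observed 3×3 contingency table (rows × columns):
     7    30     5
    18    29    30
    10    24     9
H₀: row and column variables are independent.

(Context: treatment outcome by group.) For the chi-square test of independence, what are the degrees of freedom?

degrees of freedom = 4

df = (r−1)(c−1) = (3−1)·(3−1) = 4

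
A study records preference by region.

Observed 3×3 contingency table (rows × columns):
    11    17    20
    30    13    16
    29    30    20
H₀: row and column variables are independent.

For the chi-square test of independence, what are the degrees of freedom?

degrees of freedom = 4

df = (r−1)(c−1) = (3−1)·(3−1) = 4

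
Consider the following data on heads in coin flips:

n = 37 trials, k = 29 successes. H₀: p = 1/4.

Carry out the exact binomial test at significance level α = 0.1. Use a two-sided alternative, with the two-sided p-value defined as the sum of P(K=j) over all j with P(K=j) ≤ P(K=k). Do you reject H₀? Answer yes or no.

reject H₀: yes

Exact binomial: n=37, k=29, p₀=1/4=0.2500
P(X=j) = C(n,j)·p₀^j·(1−p₀)^(n−j); p = Σ P(X=j) over j with P(X=j) ≤ P(X=29)
p-value (two-sided) = 0.00000
At α=0.1: p < α → reject H₀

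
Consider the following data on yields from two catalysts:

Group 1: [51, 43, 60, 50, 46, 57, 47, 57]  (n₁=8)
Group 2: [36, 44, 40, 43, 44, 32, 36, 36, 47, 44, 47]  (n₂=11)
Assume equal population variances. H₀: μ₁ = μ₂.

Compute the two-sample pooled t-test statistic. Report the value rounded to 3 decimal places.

test statistic = 4.118

x̄₁=51.375, s₁=6.070, n₁=8
x̄₂=40.818, s₂=5.095, n₂=11
s_p² = [7·6.070² + 10·5.095²]/17 = 30.4418
SE = √(s_p²·(1/8+1/11)) = 2.5637
t = (51.375−40.818)/2.5637 = 4.1178
df = 17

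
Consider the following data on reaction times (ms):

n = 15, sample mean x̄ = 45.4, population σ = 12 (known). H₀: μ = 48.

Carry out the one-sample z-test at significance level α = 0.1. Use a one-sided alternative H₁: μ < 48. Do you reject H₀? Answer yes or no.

reject H₀: no

SE = σ/√n = 12/√15 = 3.0984
z = (x̄−μ₀)/SE = (45.4−48)/3.0984 = -0.8391
p-value (one-sided, H₁ less) = 0.20069
At α=0.1: p ≥ α → fail to reject H₀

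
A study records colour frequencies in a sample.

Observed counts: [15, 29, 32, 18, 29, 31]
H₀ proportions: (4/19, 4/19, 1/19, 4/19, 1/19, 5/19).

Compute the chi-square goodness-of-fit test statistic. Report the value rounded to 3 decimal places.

n = 154; E_i = n·p_i = [32.42, 32.42, 8.11, 32.42, 8.11, 40.53]
χ² = (15−32.42)²/32.42 + (29−32.42)²/32.42 + (32−8.11)²/8.11 + (18−32.42)²/32.42 + (29−8.11)²/8.11 + (31−40.53)²/40.53 = 142.6838
df = 5

test statistic = 142.684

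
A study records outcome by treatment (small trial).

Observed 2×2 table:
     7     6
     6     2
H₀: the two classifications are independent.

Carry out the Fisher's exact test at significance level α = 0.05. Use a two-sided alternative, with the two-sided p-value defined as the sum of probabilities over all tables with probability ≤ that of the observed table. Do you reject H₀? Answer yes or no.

Margins: r₁=13, r₂=8, c₁=13, c₂=8, n=21
p_obs = C(13,7)·C(8,6)/C(21,13); sum pmf over tables with pmf ≤ p_obs
p-value (two-sided) = 0.39986
At α=0.05: p ≥ α → fail to reject H₀

reject H₀: no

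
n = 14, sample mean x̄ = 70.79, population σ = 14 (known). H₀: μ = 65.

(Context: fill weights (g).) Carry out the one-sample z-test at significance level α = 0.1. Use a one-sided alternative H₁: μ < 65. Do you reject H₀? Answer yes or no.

reject H₀: no

SE = σ/√n = 14/√14 = 3.7417
z = (x̄−μ₀)/SE = (70.79−65)/3.7417 = 1.5474
p-value (one-sided, H₁ less) = 0.93912
At α=0.1: p ≥ α → fail to reject H₀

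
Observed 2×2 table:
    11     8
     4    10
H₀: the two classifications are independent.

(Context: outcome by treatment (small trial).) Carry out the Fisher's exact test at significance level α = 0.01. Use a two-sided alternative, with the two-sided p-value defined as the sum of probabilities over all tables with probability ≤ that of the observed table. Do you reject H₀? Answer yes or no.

Margins: r₁=19, r₂=14, c₁=15, c₂=18, n=33
p_obs = C(19,11)·C(14,4)/C(33,15); sum pmf over tables with pmf ≤ p_obs
p-value (two-sided) = 0.15821
At α=0.01: p ≥ α → fail to reject H₀

reject H₀: no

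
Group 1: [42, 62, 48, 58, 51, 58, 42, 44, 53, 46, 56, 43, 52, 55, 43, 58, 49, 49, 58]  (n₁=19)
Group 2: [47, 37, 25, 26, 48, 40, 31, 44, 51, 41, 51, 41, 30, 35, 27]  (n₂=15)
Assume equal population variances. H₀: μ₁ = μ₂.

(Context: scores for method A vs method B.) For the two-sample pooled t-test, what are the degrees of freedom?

df = n₁ + n₂ − 2 = 19 + 15 − 2 = 32

degrees of freedom = 32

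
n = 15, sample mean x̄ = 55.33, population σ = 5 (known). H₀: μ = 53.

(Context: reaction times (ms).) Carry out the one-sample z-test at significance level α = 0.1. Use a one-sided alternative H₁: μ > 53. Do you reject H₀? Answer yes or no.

SE = σ/√n = 5/√15 = 1.2910
z = (x̄−μ₀)/SE = (55.33−53)/1.2910 = 1.8048
p-value (one-sided, H₁ greater) = 0.03555
At α=0.1: p < α → reject H₀

reject H₀: yes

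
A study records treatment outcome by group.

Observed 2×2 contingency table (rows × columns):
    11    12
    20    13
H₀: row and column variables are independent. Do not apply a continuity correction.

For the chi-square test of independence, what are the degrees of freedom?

df = (r−1)(c−1) = (2−1)·(2−1) = 1

degrees of freedom = 1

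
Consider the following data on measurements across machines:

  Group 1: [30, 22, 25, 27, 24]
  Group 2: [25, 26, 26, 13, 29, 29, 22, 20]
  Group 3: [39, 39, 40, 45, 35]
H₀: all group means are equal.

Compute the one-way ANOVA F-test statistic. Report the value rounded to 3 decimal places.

Group means [25.60, 23.75, 39.60], grand mean 28.667
SSB = Σnᵢ(x̄ᵢ−x̄)² = 838.100; SSW = ΣΣ(x−x̄ᵢ)² = 287.900
MSB = 838.100/2 = 419.0500; MSW = 287.900/15 = 19.1933
F = MSB/MSW = 21.8331
df = (2, 15)

test statistic = 21.833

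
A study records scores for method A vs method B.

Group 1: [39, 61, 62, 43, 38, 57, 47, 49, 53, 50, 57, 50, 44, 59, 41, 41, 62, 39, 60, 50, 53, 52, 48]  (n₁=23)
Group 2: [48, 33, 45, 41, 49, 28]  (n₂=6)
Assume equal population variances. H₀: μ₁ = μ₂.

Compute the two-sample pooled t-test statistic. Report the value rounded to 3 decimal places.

x̄₁=50.217, s₁=7.851, n₁=23
x̄₂=40.667, s₂=8.501, n₂=6
s_p² = [22·7.851² + 5·8.501²]/27 = 63.6017
SE = √(s_p²·(1/23+1/6)) = 3.6559
t = (50.217−40.667)/3.6559 = 2.6124
df = 27

test statistic = 2.612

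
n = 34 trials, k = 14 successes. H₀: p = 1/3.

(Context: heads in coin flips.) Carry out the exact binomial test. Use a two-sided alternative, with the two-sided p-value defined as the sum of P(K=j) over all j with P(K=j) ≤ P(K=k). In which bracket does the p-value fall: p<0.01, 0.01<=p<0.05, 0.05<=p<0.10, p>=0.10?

p-value bracket: p>=0.10

Exact binomial: n=34, k=14, p₀=1/3=0.3333
P(X=j) = C(n,j)·p₀^j·(1−p₀)^(n−j); p = Σ P(X=j) over j with P(X=j) ≤ P(X=14)
p-value (two-sided) = 0.36404
→ bracket: p>=0.10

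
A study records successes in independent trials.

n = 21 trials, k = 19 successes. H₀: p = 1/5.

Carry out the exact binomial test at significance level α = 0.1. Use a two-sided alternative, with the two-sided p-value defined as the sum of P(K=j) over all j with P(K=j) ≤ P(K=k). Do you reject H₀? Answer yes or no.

reject H₀: yes

Exact binomial: n=21, k=19, p₀=1/5=0.2000
P(X=j) = C(n,j)·p₀^j·(1−p₀)^(n−j); p = Σ P(X=j) over j with P(X=j) ≤ P(X=19)
p-value (two-sided) = 0.00000
At α=0.1: p < α → reject H₀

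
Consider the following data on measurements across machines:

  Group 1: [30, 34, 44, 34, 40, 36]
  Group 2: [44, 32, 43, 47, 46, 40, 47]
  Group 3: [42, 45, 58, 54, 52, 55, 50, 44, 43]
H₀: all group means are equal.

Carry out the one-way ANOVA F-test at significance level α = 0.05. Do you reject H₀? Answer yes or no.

reject H₀: yes

Group means [36.33, 42.71, 49.22], grand mean 43.636
SSB = Σnᵢ(x̄ᵢ−x̄)² = 606.773; SSW = ΣΣ(x−x̄ᵢ)² = 572.317
MSB = 606.773/2 = 303.3867; MSW = 572.317/19 = 30.1220
F = MSB/MSW = 10.0719
df = (2, 19)
p-value (upper-tail) = 0.00104
At α=0.05: p < α → reject H₀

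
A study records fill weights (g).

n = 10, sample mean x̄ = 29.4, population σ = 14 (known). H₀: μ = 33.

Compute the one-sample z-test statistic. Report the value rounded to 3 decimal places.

SE = σ/√n = 14/√10 = 4.4272
z = (x̄−μ₀)/SE = (29.4−33)/4.4272 = -0.8132

test statistic = -0.813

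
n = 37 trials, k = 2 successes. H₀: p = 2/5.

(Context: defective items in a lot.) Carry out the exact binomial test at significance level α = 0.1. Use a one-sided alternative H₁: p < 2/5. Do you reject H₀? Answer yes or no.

reject H₀: yes

Exact binomial: n=37, k=2, p₀=2/5=0.4000
P(X≤2) from Σ C(n,i)·p₀^i·(1−p₀)^(n−i)
p-value (one-sided, H₁ less) = 0.00000
At α=0.1: p < α → reject H₀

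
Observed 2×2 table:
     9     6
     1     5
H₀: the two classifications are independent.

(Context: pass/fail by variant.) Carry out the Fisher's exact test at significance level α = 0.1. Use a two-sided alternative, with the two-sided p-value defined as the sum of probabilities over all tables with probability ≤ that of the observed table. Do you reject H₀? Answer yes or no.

Margins: r₁=15, r₂=6, c₁=10, c₂=11, n=21
p_obs = C(15,9)·C(6,1)/C(21,10); sum pmf over tables with pmf ≤ p_obs
p-value (two-sided) = 0.14861
At α=0.1: p ≥ α → fail to reject H₀

reject H₀: no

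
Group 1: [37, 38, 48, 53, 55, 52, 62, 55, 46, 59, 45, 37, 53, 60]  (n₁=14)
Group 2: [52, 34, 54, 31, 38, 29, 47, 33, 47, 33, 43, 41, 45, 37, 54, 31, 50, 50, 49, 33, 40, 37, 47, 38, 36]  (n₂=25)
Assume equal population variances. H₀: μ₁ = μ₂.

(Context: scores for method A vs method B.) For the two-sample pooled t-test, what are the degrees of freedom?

degrees of freedom = 37

df = n₁ + n₂ − 2 = 14 + 25 − 2 = 37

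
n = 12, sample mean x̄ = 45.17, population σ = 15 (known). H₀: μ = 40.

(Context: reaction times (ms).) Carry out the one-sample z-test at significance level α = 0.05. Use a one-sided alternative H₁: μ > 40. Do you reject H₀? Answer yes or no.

reject H₀: no

SE = σ/√n = 15/√12 = 4.3301
z = (x̄−μ₀)/SE = (45.17−40)/4.3301 = 1.1940
p-value (one-sided, H₁ greater) = 0.11625
At α=0.05: p ≥ α → fail to reject H₀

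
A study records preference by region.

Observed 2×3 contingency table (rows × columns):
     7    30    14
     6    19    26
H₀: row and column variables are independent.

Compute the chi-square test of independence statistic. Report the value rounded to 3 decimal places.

test statistic = 6.146

Row totals [51, 51], col totals [13, 49, 40], n=102
χ² = (7−6.50)²/6.50 + (30−24.50)²/24.50 + (14−20.00)²/20.00 + (6−6.50)²/6.50 + (19−24.50)²/24.50 + (26−20.00)²/20.00 = 6.1463
df = 2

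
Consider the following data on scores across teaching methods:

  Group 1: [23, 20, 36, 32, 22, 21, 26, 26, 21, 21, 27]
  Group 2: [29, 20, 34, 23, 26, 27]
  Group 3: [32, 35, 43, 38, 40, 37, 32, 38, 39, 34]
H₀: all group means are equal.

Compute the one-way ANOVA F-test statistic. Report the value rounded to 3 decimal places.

Group means [25.00, 26.50, 36.80], grand mean 29.704
SSB = Σnᵢ(x̄ᵢ−x̄)² = 808.530; SSW = ΣΣ(x−x̄ᵢ)² = 493.100
MSB = 808.530/2 = 404.2648; MSW = 493.100/24 = 20.5458
F = MSB/MSW = 19.6762
df = (2, 24)

test statistic = 19.676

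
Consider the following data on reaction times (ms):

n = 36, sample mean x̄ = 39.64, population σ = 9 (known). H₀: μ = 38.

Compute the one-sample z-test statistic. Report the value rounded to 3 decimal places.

test statistic = 1.093

SE = σ/√n = 9/√36 = 1.5000
z = (x̄−μ₀)/SE = (39.64−38)/1.5000 = 1.0933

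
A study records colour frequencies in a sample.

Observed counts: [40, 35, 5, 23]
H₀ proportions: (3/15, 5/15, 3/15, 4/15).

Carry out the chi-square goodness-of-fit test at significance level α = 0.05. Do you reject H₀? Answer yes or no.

reject H₀: yes

n = 103; E_i = n·p_i = [20.60, 34.33, 20.60, 27.47]
χ² = (40−20.60)²/20.60 + (35−34.33)²/34.33 + (5−20.60)²/20.60 + (23−27.47)²/27.47 = 30.8228
df = 3
p-value (upper-tail) = 0.00000
At α=0.05: p < α → reject H₀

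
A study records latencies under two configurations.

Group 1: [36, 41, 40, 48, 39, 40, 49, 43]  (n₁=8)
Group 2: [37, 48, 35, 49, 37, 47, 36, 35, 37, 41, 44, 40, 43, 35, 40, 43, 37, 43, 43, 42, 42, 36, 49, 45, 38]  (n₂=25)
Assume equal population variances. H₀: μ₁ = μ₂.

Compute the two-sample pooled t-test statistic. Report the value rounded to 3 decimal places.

test statistic = 0.612

x̄₁=42.000, s₁=4.472, n₁=8
x̄₂=40.880, s₂=4.512, n₂=25
s_p² = [7·4.472² + 24·4.512²]/31 = 20.2787
SE = √(s_p²·(1/8+1/25)) = 1.8292
t = (42.000−40.880)/1.8292 = 0.6123
df = 31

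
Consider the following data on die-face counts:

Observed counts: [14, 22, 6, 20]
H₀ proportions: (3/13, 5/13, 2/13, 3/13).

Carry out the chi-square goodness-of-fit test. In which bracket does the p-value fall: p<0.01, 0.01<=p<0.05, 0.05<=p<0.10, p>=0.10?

p-value bracket: p>=0.10

n = 62; E_i = n·p_i = [14.31, 23.85, 9.54, 14.31]
χ² = (14−14.31)²/14.31 + (22−23.85)²/23.85 + (6−9.54)²/9.54 + (20−14.31)²/14.31 = 3.7269
df = 3
p-value (upper-tail) = 0.29251
→ bracket: p>=0.10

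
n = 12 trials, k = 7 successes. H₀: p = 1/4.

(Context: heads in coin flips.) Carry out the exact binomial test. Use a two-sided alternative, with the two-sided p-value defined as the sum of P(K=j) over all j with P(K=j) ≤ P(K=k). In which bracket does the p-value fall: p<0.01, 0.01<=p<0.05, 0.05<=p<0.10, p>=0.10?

p-value bracket: 0.01<=p<0.05

Exact binomial: n=12, k=7, p₀=1/4=0.2500
P(X=j) = C(n,j)·p₀^j·(1−p₀)^(n−j); p = Σ P(X=j) over j with P(X=j) ≤ P(X=7)
p-value (two-sided) = 0.01425
→ bracket: 0.01<=p<0.05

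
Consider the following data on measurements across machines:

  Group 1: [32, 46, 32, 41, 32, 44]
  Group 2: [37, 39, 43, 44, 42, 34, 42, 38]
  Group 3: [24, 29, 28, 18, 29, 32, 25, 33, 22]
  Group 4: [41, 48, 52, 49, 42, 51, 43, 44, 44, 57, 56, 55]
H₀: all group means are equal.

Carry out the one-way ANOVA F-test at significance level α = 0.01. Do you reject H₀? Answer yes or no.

Group means [37.83, 39.88, 26.67, 48.50], grand mean 39.086
SSB = Σnᵢ(x̄ᵢ−x̄)² = 2466.035; SSW = ΣΣ(x−x̄ᵢ)² = 846.708
MSB = 2466.035/3 = 822.0115; MSW = 846.708/31 = 27.3132
F = MSB/MSW = 30.0958
df = (3, 31)
p-value (upper-tail) = 0.00000
At α=0.01: p < α → reject H₀

reject H₀: yes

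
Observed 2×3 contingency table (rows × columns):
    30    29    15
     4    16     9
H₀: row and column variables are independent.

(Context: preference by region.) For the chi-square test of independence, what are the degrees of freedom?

df = (r−1)(c−1) = (2−1)·(3−1) = 2

degrees of freedom = 2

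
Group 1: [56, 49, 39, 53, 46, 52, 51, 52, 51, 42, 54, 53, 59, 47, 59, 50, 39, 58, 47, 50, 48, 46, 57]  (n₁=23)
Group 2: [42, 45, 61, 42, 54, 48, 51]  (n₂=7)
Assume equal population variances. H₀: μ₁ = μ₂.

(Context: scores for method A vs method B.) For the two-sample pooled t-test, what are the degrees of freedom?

df = n₁ + n₂ − 2 = 23 + 7 − 2 = 28

degrees of freedom = 28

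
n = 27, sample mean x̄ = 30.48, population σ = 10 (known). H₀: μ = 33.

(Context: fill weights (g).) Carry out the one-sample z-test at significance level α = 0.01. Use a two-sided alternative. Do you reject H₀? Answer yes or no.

reject H₀: no

SE = σ/√n = 10/√27 = 1.9245
z = (x̄−μ₀)/SE = (30.48−33)/1.9245 = -1.3094
p-value (two-sided) = 0.19039
At α=0.01: p ≥ α → fail to reject H₀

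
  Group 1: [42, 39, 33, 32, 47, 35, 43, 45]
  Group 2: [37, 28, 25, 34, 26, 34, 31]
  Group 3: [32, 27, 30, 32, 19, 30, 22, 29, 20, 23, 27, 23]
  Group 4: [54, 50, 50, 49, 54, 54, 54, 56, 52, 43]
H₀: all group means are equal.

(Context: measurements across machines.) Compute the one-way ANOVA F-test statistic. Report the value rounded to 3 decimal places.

Group means [39.50, 30.71, 26.17, 51.60], grand mean 36.784
SSB = Σnᵢ(x̄ᵢ−x̄)² = 3864.775; SSW = ΣΣ(x−x̄ᵢ)² = 709.495
MSB = 3864.775/3 = 1288.2583; MSW = 709.495/33 = 21.4999
F = MSB/MSW = 59.9194
df = (3, 33)

test statistic = 59.919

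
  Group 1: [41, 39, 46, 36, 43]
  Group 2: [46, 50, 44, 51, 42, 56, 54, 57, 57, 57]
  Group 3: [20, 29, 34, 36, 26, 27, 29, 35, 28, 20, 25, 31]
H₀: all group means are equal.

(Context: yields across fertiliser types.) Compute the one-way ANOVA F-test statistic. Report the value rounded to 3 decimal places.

test statistic = 53.520

Group means [41.00, 51.40, 28.33], grand mean 39.222
SSB = Σnᵢ(x̄ᵢ−x̄)² = 2921.600; SSW = ΣΣ(x−x̄ᵢ)² = 655.067
MSB = 2921.600/2 = 1460.8000; MSW = 655.067/24 = 27.2944
F = MSB/MSW = 53.5200
df = (2, 24)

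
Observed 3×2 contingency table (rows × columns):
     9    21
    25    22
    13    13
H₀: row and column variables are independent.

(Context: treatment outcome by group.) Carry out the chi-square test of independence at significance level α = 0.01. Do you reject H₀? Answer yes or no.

Row totals [30, 47, 26], col totals [47, 56], n=103
χ² = (9−13.69)²/13.69 + (21−16.31)²/16.31 + (25−21.45)²/21.45 + (22−25.55)²/25.55 + (13−11.86)²/11.86 + (13−14.14)²/14.14 = 4.2374
df = 2
p-value (upper-tail) = 0.12019
At α=0.01: p ≥ α → fail to reject H₀

reject H₀: no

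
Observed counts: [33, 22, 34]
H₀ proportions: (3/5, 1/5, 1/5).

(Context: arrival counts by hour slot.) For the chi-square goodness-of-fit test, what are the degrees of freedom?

degrees of freedom = 2

df = k − 1 = 3 − 1 = 2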